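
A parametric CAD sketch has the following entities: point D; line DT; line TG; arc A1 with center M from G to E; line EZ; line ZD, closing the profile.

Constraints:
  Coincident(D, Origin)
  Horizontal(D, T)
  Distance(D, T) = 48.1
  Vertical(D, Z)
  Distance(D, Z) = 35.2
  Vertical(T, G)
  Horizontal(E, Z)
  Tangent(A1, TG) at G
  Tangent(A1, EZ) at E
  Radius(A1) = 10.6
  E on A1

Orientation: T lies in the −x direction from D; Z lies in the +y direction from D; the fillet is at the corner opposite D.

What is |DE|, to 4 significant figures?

51.43

D is at the origin; DT is horizontal with |DT| = 48.1 and T on the −x side, so T = (-48.10, 0.000). D and Z share the same x with |DZ| = 35.2 and Z on the +y side, so Z = (0.000, 35.20). The virtual corner opposite D is at (-48.10, 35.20). Tangency of A1 to TG means the radius MG is perpendicular to TG and A1 meets EZ tangentially, so ME is at right angles to EZ, with radius 10.6, so the center M sits 10.6 in from both sides at M = (-37.50, 24.60). That places the tangent points at G = (-48.10, 24.60) on TG and E = (-37.50, 35.20) on EZ. Then |DE| = |E − D| = 51.43.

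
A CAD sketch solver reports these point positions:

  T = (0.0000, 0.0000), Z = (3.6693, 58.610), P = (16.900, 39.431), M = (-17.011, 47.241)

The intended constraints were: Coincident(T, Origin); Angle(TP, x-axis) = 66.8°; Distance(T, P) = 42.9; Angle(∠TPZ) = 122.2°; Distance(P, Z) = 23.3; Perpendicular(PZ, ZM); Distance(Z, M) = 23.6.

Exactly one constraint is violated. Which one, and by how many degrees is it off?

Perpendicular(PZ, ZM) — off by 5.80°.

T = (0.00, 0.00) ✓; TP at 66.80° ✓; |TP| = 42.90 ✓; ∠TPZ = 122.2° ✓; |PZ| = 23.30 ✓; ∠(PZ, ZM) = 84.20° ✗; |ZM| = 23.60 ✓.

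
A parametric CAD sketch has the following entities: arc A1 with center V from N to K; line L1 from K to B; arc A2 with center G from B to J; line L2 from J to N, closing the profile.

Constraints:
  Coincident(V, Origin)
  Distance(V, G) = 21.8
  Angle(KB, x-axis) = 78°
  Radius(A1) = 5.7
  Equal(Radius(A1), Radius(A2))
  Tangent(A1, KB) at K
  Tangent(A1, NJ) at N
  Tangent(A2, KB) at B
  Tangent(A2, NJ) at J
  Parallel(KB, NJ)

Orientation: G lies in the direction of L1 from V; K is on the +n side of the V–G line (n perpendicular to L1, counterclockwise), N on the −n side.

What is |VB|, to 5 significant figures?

22.533

Tangency of A1 to both parallel lines with radius 5.7 puts K and N at V ± 5.7·n: K = (-5.5754, 1.1851), N = (5.5754, -1.1851). Equal radii place B and J the same way about G: B = G + 5.7·n = (-1.0430, 22.509), J = G − 5.7·n = (10.108, 20.139). Then |VB| = |B − V| = 22.533.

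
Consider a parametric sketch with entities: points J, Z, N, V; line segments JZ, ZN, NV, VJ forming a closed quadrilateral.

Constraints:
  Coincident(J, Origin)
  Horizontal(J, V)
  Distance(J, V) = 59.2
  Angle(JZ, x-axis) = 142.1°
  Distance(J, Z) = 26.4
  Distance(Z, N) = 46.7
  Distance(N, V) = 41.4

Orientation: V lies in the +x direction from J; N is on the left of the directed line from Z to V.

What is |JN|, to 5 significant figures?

34.648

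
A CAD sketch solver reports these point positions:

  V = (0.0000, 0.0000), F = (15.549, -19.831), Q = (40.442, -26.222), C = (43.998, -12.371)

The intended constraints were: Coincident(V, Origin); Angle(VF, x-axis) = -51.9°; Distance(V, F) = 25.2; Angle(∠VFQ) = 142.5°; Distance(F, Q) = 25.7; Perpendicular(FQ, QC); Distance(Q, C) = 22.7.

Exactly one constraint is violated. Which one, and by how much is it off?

Distance(Q, C) = 22.7 — off by 8.40.

V = (0.00, 0.00) ✓; VF at -51.90° ✓; |VF| = 25.20 ✓; ∠VFQ = 142.5° ✓; |FQ| = 25.70 ✓; ∠(FQ, QC) = 90.00° ✓; |QC| = 14.30 ✗.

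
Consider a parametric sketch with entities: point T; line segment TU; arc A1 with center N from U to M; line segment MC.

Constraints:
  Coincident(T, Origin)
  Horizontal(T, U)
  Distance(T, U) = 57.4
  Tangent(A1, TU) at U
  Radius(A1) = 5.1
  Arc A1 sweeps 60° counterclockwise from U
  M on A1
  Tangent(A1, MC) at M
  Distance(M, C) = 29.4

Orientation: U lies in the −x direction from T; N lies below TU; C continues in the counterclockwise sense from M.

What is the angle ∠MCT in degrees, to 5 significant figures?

39.893°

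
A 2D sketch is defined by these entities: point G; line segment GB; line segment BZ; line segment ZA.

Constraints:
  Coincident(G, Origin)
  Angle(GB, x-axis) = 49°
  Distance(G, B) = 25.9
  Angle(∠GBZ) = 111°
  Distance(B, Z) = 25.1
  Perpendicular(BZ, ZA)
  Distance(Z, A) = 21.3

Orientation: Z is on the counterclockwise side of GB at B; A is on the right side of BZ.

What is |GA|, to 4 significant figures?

57.01

G is at the origin; GB runs at 49.0° with length 25.9, so B = 25.9·(cos 49.0°, sin 49.0°) = (16.99, 19.55). ∠GBZ = 111.0°, so BZ runs at 49.0° + (180° − 111.0°) = 118.0° from the x-axis; with |BZ| = 25.1, Z = B + 25.1·(cos 118.0°, sin 118.0°) = (5.208, 41.71). BZ ⟂ ZA; with |ZA| = 21.3 on the right of BZ, A = Z + 21.3·(0.8829, 0.4695) = (24.01, 51.71). Then |GA| = |A − G| = 57.01.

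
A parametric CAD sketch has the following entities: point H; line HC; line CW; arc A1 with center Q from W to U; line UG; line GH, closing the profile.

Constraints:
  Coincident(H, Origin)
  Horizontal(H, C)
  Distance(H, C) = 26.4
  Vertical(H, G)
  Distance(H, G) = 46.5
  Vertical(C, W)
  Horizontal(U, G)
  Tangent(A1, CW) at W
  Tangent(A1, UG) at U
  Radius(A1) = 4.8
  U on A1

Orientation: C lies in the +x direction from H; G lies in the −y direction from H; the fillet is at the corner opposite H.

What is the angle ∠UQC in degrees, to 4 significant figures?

173.4°

H is at the origin; H and C share the same y with |HC| = 26.4 and C on the +x side, so C = (26.40, 0.000). H and G share the same x with |HG| = 46.5 and G on the −y side, so G = (0.000, -46.50). The virtual corner opposite H is at (26.40, -46.50). The tangent condition forces QW to be normal to CW and since A1 is tangent to UG there, QU ⟂ UG, with radius 4.8, so the center Q sits 4.8 in from both sides at Q = (21.60, -41.70). That places the tangent points at W = (26.40, -41.70) on CW and U = (21.60, -46.50) on UG. Then cos ∠UQC = QU·QC / (|QU||QC|), giving 173.4°.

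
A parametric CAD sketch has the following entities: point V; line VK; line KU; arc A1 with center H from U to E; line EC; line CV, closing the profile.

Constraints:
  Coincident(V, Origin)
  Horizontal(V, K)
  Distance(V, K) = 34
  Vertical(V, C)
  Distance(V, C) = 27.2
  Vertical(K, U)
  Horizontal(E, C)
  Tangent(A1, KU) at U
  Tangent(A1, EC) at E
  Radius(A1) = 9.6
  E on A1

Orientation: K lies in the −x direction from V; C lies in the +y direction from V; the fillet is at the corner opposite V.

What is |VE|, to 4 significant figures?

36.54

V is at the origin; V and K share the same y with |VK| = 34.0 and K on the −x side, so K = (-34.00, 0.000). V and C share the same x with |VC| = 27.2 and C on the +y side, so C = (0.000, 27.20). The virtual corner opposite V is at (-34.00, 27.20). The tangent condition forces HU to be normal to KU and tangency of A1 to EC means the radius HE is perpendicular to EC, with radius 9.6, so the center H sits 9.6 in from both sides at H = (-24.40, 17.60). That places the tangent points at U = (-34.00, 17.60) on KU and E = (-24.40, 27.20) on EC. Then |VE| = |E − V| = 36.54.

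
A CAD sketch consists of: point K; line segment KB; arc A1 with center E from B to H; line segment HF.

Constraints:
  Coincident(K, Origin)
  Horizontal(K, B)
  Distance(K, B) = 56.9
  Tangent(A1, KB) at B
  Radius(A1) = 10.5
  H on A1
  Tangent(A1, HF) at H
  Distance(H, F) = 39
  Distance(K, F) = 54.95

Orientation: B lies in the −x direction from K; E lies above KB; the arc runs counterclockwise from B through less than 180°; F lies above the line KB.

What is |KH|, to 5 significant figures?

47.544

Checks: K.y = 0.00, B.y = 0.00 ✓; |EH| = 10.50 ✓; ∠(EH, HF) = 90.00° ✓; |HF| = 39.00 ✓; |KF| = 54.95 ✓.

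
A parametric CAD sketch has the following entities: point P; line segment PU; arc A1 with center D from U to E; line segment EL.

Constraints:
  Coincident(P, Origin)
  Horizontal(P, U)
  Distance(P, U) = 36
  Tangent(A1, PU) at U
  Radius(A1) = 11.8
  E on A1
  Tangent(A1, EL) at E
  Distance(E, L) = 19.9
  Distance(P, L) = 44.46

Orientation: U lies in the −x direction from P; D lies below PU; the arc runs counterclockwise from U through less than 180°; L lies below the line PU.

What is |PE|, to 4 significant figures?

48.43

P is at the origin; P and U share the same y with |PU| = 36.0 and U on the −x side, so U = (-36.00, 0.000). Since A1 is tangent to PU there, DU ⟂ PU, so D = U + (0, -11.8) = (-36.00, -11.80). Since DE ⟂ EL (tangency), |DL| = √(11.8² + 19.9²) = 23.14 regardless of where E sits on A1. So L lies on both circle(P, 44.46) and circle(D, 23.14); the below-PU intersection is L = (-28.87, -33.81). E is the foot of the tangent from L: E = (-43.80, -20.65).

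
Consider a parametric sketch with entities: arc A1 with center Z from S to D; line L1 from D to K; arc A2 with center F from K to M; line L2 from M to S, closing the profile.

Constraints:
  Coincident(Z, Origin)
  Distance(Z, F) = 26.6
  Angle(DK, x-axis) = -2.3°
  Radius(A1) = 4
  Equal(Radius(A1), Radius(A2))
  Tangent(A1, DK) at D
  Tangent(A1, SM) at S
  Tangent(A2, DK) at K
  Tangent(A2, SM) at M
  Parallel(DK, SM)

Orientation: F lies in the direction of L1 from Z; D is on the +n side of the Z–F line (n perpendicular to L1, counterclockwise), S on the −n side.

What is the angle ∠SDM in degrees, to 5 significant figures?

73.261°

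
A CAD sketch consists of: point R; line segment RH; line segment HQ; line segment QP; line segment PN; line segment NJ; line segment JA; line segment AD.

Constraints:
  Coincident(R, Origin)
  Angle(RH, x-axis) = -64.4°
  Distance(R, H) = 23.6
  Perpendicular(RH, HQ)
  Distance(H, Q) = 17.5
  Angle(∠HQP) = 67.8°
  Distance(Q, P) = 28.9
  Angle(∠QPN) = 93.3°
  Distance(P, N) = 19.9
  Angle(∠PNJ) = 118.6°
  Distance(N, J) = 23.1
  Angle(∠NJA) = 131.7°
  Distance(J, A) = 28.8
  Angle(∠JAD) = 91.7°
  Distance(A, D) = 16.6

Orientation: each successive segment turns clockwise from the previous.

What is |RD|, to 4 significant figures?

41.45

R is at the origin; RH runs at -64.4° with length 23.6, so H = (10.20, -21.28). The perpendicularity gives HQ at right angles to RH, so HQ runs at -154.4°; with |HQ| = 17.5, Q = (-5.585, -28.84). ∠HQP = 67.8° gives QP at 93.40° from the x-axis; with |QP| = 28.9, P = (-7.299, 0.004383). ∠QPN = 93.3° gives PN at 6.700° from the x-axis; with |PN| = 19.9, N = (12.47, 2.326). ∠PNJ = 118.6° gives NJ at -54.70° from the x-axis; with |NJ| = 23.1, J = (25.81, -16.53). ∠NJA = 131.7° gives JA at -103.0° from the x-axis; with |JA| = 28.8, A = (19.34, -44.59). ∠JAD = 91.7° gives AD at 168.7° from the x-axis; with |AD| = 16.6, D = (3.057, -41.34). Then |RD| = |D − R| = 41.45.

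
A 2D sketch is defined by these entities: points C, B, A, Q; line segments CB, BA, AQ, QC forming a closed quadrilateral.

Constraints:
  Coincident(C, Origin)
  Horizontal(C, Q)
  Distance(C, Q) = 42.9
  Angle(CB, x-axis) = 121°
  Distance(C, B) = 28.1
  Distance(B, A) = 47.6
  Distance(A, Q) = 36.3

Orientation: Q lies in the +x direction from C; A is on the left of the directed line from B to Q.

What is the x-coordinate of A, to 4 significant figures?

31.95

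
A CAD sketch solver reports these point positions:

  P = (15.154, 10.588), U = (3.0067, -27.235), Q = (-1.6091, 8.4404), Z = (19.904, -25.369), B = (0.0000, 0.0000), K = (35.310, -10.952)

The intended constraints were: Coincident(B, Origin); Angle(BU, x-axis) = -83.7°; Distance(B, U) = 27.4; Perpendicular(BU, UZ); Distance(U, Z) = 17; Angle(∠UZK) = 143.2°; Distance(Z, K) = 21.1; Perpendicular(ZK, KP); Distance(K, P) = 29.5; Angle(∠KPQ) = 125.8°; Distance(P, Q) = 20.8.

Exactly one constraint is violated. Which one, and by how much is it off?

Distance(P, Q) = 20.8 — off by 3.90.

B = (0.00, 0.00) ✓; BU at -83.70° ✓; |BU| = 27.40 ✓; ∠(BU, UZ) = 90.00° ✓; |UZ| = 17.00 ✓; ∠UZK = 143.2° ✓; |ZK| = 21.10 ✓; ∠(ZK, KP) = 90.00° ✓; |KP| = 29.50 ✓; ∠KPQ = 125.8° ✓; |PQ| = 16.90 ✗.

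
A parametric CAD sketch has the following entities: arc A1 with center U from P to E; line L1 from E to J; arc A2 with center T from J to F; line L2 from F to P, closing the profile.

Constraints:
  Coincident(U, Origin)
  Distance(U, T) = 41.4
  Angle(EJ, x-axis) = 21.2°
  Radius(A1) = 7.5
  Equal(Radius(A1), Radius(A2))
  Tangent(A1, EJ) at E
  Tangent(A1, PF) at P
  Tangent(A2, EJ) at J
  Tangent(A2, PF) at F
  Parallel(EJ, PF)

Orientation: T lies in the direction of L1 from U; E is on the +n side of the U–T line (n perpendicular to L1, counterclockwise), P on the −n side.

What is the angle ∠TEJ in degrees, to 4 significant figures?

10.27°

The slot axis is L1's direction at 21.2°, so u = (cos 21.2°, sin 21.2°) = (0.9323, 0.3616) and n = (−sin 21.2°, cos 21.2°) = (-0.3616, 0.9323). U is at the origin and T lies 41.4 along u from U, so T = 41.4·u = (38.60, 14.97). Tangency of A1 to both parallel lines with radius 7.5 puts E and P at U ± 7.5·n: E = (-2.712, 6.992), P = (2.712, -6.992). Equal radii place J and F the same way about T: J = T + 7.5·n = (35.89, 21.96), F = T − 7.5·n = (41.31, 7.979). Then cos ∠TEJ = ET·EJ / (|ET||EJ|), giving 10.27°.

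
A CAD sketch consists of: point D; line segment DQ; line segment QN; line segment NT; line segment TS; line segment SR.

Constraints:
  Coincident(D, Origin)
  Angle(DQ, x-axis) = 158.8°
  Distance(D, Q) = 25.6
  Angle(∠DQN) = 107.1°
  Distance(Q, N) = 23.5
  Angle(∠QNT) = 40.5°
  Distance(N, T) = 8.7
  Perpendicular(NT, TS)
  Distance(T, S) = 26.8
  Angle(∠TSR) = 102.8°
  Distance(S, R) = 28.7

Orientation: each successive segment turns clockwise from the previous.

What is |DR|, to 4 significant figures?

66.73

NT ⟂ TS, so TS runs at -143.6°; with |TS| = 26.8, S = (-38.60, 9.791). ∠TSR = 102.8° gives SR at 139.2° from the x-axis; with |SR| = 28.7, R = (-60.32, 28.54). Then |DR| = |R − D| = 66.73.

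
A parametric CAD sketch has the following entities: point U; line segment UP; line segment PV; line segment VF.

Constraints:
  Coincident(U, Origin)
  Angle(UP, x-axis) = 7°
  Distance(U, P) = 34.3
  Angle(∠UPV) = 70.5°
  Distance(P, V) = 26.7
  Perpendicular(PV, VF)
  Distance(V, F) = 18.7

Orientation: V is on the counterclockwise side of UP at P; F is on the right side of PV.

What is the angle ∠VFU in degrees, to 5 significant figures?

16.638°

∠UPV = 70.5°, so PV runs at 7.0° + (180° − 70.5°) = 116.50° from the x-axis; with |PV| = 26.7, V = P + 26.7·(cos 116.50°, sin 116.50°) = (22.131, 28.075). PV ⟂ VF; with |VF| = 18.7 on the right of PV, F = V + 18.7·(0.89493, 0.44620) = (38.866, 36.419). Then cos ∠VFU = FV·FU / (|FV||FU|), giving 16.638°.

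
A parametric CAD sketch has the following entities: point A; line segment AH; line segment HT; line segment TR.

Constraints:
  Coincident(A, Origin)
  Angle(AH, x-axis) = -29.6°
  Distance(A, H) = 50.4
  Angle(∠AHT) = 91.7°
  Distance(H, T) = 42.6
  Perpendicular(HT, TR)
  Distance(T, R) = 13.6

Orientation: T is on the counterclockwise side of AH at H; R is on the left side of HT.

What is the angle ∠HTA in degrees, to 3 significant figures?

48.8°

A is at the origin; AH runs at -29.6° with length 50.4, so H = 50.4·(cos -29.6°, sin -29.6°) = (43.8, -24.9). ∠AHT = 91.7°, so HT runs at -29.6° + (180° − 91.7°) = 58.7° from the x-axis; with |HT| = 42.6, T = H + 42.6·(cos 58.7°, sin 58.7°) = (66.0, 11.5). Then cos ∠HTA = TH·TA / (|TH||TA|), giving 48.8°.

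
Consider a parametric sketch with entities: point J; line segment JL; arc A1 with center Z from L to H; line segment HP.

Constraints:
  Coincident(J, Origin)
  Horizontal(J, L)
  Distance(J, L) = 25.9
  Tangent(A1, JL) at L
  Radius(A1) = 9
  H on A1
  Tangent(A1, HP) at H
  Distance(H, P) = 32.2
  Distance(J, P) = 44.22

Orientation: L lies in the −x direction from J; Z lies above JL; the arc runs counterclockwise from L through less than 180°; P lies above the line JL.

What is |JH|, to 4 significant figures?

19.08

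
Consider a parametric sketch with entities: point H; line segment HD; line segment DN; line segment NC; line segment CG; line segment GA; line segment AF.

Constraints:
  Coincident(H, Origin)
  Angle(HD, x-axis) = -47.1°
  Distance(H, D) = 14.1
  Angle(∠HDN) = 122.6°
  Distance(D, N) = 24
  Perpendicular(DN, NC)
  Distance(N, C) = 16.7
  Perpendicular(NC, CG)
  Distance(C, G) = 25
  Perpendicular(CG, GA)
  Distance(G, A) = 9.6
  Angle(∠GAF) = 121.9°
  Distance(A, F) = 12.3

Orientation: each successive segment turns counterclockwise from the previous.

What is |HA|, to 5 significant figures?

8.1456

H is at the origin; HD runs at -47.1° with length 14.1, so D = (9.5982, -10.329). ∠HDN = 122.6° gives DN at 10.300° from the x-axis; with |DN| = 24.0, N = (33.211, -6.0376). DN is perpendicular to NC, so NC runs at 100.30°; with |NC| = 16.7, C = (30.225, 10.393). NC is perpendicular to CG, so CG runs at -169.70°; with |CG| = 25.0, G = (5.6283, 5.9232). CG ⟂ GA, so GA runs at -79.700°; with |GA| = 9.6, A = (7.3448, -3.5221). Then |HA| = |A − H| = 8.1456.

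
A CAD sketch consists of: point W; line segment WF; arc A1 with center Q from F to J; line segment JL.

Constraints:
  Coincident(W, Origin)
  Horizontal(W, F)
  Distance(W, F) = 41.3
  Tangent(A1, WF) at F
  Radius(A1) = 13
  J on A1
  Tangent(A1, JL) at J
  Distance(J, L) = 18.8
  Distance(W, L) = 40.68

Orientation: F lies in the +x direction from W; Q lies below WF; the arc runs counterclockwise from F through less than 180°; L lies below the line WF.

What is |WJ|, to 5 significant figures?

30.745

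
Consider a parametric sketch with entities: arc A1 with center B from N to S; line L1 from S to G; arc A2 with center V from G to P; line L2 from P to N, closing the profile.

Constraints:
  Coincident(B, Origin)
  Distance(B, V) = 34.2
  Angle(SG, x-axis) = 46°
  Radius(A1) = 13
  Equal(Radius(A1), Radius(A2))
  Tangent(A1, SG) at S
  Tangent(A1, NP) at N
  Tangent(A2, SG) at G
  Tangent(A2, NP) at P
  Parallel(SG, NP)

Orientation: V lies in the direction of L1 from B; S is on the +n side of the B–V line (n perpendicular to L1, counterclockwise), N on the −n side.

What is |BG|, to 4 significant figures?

36.59

Tangency of A1 to both parallel lines with radius 13.0 puts S and N at B ± 13.0·n: S = (-9.351, 9.031), N = (9.351, -9.031). Equal radii place G and P the same way about V: G = V + 13.0·n = (14.41, 33.63), P = V − 13.0·n = (33.11, 15.57). Then |BG| = |G − B| = 36.59.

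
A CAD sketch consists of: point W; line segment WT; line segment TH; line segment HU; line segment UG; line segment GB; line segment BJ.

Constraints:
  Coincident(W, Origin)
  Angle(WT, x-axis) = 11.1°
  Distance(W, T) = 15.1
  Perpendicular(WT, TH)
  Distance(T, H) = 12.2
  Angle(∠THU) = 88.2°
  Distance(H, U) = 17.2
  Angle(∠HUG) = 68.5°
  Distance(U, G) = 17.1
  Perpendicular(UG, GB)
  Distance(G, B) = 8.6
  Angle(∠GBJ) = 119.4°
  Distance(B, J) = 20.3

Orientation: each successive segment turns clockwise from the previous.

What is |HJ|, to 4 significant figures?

7.350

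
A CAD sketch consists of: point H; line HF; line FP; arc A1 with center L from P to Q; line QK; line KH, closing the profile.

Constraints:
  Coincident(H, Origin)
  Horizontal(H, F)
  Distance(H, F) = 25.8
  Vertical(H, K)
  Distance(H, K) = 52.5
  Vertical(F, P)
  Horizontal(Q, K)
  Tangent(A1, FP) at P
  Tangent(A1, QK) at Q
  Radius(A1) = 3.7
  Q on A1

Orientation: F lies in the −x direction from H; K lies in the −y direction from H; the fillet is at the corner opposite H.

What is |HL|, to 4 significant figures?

53.57

HK is vertical with |HK| = 52.5 and K on the −y side, so K = (0.000, -52.50). The virtual corner opposite H is at (-25.80, -52.50). A1 meets FP tangentially, so LP is at right angles to FP and since A1 is tangent to QK there, LQ ⟂ QK, with radius 3.7, so the center L sits 3.7 in from both sides at L = (-22.10, -48.80). Then |HL| = |L − H| = 53.57.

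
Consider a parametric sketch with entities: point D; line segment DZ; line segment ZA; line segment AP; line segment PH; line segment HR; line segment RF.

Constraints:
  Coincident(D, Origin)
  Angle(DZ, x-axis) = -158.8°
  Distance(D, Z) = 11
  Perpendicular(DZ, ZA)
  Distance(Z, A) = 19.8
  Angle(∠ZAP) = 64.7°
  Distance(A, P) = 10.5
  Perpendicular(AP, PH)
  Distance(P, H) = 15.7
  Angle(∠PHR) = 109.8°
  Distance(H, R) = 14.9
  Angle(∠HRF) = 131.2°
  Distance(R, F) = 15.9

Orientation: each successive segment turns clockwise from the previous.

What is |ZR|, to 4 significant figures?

12.31

D is at the origin; DZ runs at -158.8° with length 11.0, so Z = (-10.26, -3.978). DZ ⟂ ZA, so ZA runs at 111.2°; with |ZA| = 19.8, A = (-17.42, 14.48). ∠ZAP = 64.7° gives AP at -4.100° from the x-axis; with |AP| = 10.5, P = (-6.943, 13.73). The perpendicularity gives PH at right angles to AP, so PH runs at -94.10°; with |PH| = 15.7, H = (-8.065, -1.928). ∠PHR = 109.8° gives HR at -164.3° from the x-axis; with |HR| = 14.9, R = (-22.41, -5.960). Then |ZR| = |R − Z| = 12.31.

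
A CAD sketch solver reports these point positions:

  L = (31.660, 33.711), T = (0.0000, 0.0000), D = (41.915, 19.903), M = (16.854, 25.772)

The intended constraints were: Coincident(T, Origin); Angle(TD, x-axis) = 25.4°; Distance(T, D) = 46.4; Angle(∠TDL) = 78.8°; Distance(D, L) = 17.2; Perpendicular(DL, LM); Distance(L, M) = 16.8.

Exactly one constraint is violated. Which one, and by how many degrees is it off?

Perpendicular(DL, LM) — off by 8.40°.

T = (0.00, 0.00) ✓; TD at 25.40° ✓; |TD| = 46.40 ✓; ∠TDL = 78.80° ✓; |DL| = 17.20 ✓; ∠(DL, LM) = 81.60° ✗; |LM| = 16.80 ✓.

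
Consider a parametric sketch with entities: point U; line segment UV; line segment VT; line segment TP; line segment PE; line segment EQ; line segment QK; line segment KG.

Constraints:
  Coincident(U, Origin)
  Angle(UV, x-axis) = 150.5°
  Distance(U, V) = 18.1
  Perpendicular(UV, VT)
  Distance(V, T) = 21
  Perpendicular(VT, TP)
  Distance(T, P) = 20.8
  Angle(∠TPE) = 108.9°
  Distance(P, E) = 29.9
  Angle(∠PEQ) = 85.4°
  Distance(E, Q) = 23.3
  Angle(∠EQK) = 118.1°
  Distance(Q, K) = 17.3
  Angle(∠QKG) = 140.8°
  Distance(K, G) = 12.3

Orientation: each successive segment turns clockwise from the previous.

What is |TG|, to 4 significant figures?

10.03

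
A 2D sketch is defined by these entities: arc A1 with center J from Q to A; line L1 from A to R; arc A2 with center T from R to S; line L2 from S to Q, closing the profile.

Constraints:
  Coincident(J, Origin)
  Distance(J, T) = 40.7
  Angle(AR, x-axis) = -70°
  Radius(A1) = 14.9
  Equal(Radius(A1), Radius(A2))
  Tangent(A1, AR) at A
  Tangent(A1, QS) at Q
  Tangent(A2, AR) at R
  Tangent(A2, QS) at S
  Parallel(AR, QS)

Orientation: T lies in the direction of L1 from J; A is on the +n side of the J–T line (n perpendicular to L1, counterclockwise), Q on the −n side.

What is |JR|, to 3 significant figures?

43.3

The slot axis is L1's direction at -70.0°, so u = (cos -70.0°, sin -70.0°) = (0.342, -0.940) and n = (−sin -70.0°, cos -70.0°) = (0.940, 0.342). J is at the origin and T lies 40.7 along u from J, so T = 40.7·u = (13.9, -38.2). Tangency of A1 to both parallel lines with radius 14.9 puts A and Q at J ± 14.9·n: A = (14.0, 5.10), Q = (-14.0, -5.10). Equal radii place R and S the same way about T: R = T + 14.9·n = (27.9, -33.1), S = T − 14.9·n = (-0.0812, -43.3). Then |JR| = |R − J| = 43.3.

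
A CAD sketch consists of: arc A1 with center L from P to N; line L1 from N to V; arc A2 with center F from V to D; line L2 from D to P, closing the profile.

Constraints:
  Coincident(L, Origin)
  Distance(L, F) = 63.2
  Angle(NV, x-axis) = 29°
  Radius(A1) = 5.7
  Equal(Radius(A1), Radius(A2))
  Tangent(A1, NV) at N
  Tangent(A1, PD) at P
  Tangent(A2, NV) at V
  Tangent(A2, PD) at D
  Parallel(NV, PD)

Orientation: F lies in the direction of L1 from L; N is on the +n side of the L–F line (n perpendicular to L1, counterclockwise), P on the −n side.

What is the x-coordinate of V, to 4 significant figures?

52.51

Tangency of A1 to both parallel lines with radius 5.7 puts N and P at L ± 5.7·n: N = (-2.763, 4.985), P = (2.763, -4.985). Equal radii place V and D the same way about F: V = F + 5.7·n = (52.51, 35.63), D = F − 5.7·n = (58.04, 25.65). So V.x = 52.51.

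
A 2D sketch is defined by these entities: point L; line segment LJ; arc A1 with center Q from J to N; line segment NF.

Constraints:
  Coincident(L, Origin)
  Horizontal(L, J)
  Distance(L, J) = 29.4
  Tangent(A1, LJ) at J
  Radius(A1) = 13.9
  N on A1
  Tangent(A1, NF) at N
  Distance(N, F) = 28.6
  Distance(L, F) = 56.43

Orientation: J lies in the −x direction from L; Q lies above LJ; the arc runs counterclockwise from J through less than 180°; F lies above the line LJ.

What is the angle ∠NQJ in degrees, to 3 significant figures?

123°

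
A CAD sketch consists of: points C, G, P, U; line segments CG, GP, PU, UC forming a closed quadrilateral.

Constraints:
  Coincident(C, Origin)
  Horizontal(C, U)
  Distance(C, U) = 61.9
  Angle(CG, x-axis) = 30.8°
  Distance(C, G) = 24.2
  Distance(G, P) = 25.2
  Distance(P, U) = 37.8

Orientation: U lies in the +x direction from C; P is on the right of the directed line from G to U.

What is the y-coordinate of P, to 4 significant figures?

-12.23

C is at the origin; CU is horizontal with |CU| = 61.9 and U in +x, so U = (61.9, 0). CG runs at 30.8° with |CG| = 24.2, so G = (20.79, 12.39). P is determined by |GP| = 25.2 and |PU| = 37.8 together: it lies at the intersection of circle(G, 25.2) and circle(U, 37.8). With |GU| = 42.94, the foot of the radical line on GU is 12.23 from G and the perpendicular offset is √(25.2² − 12.23²) = 22.04. Taking the right-of-GU solution: P = (26.13, -12.23).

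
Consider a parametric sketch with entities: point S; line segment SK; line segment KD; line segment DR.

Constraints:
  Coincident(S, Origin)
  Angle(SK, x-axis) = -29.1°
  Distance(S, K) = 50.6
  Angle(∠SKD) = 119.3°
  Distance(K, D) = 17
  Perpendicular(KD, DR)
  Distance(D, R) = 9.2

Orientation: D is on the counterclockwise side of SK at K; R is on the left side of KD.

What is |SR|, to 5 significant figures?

54.443

S is at the origin; SK runs at -29.1° with length 50.6, so K = 50.6·(cos -29.1°, sin -29.1°) = (44.213, -24.609). ∠SKD = 119.3°, so KD runs at -29.1° + (180° − 119.3°) = 31.600° from the x-axis; with |KD| = 17.0, D = K + 17.0·(cos 31.600°, sin 31.600°) = (58.692, -15.701). KD is perpendicular to DR; with |DR| = 9.2 on the left of KD, R = D + 9.2·(-0.52399, 0.85173) = (53.872, -7.8649). Then |SR| = |R − S| = 54.443.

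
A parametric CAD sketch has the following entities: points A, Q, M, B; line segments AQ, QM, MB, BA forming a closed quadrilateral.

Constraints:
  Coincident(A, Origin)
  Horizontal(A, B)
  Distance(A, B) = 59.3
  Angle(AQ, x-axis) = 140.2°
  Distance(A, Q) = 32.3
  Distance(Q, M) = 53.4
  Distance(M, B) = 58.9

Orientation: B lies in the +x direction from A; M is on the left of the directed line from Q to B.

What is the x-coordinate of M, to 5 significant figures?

22.293

Checks: |QM| = 53.40 ✓; |MB| = 58.90 ✓.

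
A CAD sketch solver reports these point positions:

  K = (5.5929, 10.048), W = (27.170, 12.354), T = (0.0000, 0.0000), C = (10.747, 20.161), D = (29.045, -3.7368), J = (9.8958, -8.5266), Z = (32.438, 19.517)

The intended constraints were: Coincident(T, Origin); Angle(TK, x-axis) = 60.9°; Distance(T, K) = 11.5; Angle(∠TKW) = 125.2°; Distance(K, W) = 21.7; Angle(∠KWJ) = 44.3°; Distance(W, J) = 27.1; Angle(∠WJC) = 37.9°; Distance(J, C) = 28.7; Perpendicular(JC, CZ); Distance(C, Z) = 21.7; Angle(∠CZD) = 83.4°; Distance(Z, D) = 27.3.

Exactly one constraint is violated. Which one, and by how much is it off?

Distance(Z, D) = 27.3 — off by 3.80.

T = (0.00, 0.00) ✓; TK at 60.90° ✓; |TK| = 11.50 ✓; ∠TKW = 125.2° ✓; |KW| = 21.70 ✓; ∠KWJ = 44.30° ✓; |WJ| = 27.10 ✓; ∠WJC = 37.90° ✓; |JC| = 28.70 ✓; ∠(JC, CZ) = 90.00° ✓; |CZ| = 21.70 ✓; ∠CZD = 83.40° ✓; |ZD| = 23.50 ✗.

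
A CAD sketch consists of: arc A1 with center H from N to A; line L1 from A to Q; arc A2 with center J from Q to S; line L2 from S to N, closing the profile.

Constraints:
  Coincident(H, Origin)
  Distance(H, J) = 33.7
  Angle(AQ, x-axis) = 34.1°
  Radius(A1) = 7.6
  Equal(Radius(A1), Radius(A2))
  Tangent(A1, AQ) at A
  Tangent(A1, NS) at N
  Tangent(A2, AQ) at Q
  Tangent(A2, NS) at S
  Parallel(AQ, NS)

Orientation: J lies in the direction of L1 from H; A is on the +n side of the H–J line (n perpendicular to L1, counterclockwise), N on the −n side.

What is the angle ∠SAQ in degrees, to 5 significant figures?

24.277°

The slot axis is L1's direction at 34.1°, so u = (cos 34.1°, sin 34.1°) = (0.82806, 0.56064) and n = (−sin 34.1°, cos 34.1°) = (-0.56064, 0.82806). H is at the origin and J lies 33.7 along u from H, so J = 33.7·u = (27.906, 18.894). Tangency of A1 to both parallel lines with radius 7.6 puts A and N at H ± 7.6·n: A = (-4.2609, 6.2933), N = (4.2609, -6.2933). Equal radii place Q and S the same way about J: Q = J + 7.6·n = (23.645, 25.187), S = J − 7.6·n = (32.166, 12.600). Then cos ∠SAQ = AS·AQ / (|AS||AQ|), giving 24.277°.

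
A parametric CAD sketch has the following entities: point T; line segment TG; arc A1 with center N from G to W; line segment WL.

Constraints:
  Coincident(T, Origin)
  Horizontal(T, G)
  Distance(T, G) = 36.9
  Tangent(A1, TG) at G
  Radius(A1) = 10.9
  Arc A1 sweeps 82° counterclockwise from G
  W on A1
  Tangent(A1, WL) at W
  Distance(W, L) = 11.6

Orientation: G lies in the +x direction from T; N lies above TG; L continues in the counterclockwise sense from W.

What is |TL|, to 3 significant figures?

53.5

T is at the origin; T and G share the same y with |TG| = 36.9 and G on the +x side, so G = (36.9, 0.00). Tangency of A1 to TG means the radius NG is perpendicular to TG, so N = G + (0, 10.9) = (36.9, 10.9). On A1, G sits at bearing -90° from N; an 82° counterclockwise sweep puts W at bearing -8°, so W = N + 10.9·(cos -8°, sin -8°) = (47.7, 9.38). A1 meets WL tangentially, so NW is at right angles to WL, so WL runs along (−sin -8°, cos -8°); with |WL| = 11.6, L = (49.3, 20.9). Then |TL| = |L − T| = 53.5.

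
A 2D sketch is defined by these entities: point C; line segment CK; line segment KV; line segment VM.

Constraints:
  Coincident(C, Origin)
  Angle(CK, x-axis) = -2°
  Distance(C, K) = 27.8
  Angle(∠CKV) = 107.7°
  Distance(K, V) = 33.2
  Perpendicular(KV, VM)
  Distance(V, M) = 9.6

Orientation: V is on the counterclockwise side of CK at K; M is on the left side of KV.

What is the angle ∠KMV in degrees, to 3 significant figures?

73.9°

∠CKV = 107.7°, so KV runs at -2.0° + (180° − 107.7°) = 70.3° from the x-axis; with |KV| = 33.2, V = K + 33.2·(cos 70.3°, sin 70.3°) = (39.0, 30.3). KV ⟂ VM; with |VM| = 9.6 on the left of KV, M = V + 9.6·(-0.941, 0.337) = (29.9, 33.5). Then cos ∠KMV = MK·MV / (|MK||MV|), giving 73.9°.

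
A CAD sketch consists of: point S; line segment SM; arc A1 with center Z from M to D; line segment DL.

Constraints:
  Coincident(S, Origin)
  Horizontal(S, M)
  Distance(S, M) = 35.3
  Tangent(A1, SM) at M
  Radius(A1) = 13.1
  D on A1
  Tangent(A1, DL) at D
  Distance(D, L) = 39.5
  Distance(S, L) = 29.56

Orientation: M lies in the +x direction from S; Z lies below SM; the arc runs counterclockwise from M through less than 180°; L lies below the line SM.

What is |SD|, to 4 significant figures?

26.83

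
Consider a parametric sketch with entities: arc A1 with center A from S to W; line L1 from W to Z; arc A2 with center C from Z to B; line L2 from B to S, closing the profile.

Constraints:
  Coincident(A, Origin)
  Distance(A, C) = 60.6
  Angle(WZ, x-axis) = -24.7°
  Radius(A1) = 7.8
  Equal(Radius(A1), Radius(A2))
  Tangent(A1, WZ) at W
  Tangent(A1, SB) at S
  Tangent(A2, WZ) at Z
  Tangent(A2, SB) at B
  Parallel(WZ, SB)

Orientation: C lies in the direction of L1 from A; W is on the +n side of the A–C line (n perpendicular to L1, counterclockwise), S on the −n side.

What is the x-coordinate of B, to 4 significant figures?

51.80

The slot axis is L1's direction at -24.7°, so u = (cos -24.7°, sin -24.7°) = (0.9085, -0.4179) and n = (−sin -24.7°, cos -24.7°) = (0.4179, 0.9085). A is at the origin and C lies 60.6 along u from A, so C = 60.6·u = (55.06, -25.32). Tangency of A1 to both parallel lines with radius 7.8 puts W and S at A ± 7.8·n: W = (3.259, 7.086), S = (-3.259, -7.086). Equal radii place Z and B the same way about C: Z = C + 7.8·n = (58.31, -18.24), B = C − 7.8·n = (51.80, -32.41). So B.x = 51.80.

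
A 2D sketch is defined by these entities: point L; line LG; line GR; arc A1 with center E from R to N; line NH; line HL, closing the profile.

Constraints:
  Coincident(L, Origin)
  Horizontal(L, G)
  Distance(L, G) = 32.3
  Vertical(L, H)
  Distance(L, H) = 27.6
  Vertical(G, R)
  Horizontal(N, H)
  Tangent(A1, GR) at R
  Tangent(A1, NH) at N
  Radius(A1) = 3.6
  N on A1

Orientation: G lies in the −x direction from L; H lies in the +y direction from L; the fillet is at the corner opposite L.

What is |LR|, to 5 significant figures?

40.240

L is at the origin; LG is horizontal with |LG| = 32.3 and G on the −x side, so G = (-32.300, 0.0000). L and H share the same x with |LH| = 27.6 and H on the +y side, so H = (0.0000, 27.600). The virtual corner opposite L is at (-32.300, 27.600). Since A1 is tangent to GR there, ER ⟂ GR and since A1 is tangent to NH there, EN ⟂ NH, with radius 3.6, so the center E sits 3.6 in from both sides at E = (-28.700, 24.000). That places the tangent points at R = (-32.300, 24.000) on GR and N = (-28.700, 27.600) on NH. Then |LR| = |R − L| = 40.240.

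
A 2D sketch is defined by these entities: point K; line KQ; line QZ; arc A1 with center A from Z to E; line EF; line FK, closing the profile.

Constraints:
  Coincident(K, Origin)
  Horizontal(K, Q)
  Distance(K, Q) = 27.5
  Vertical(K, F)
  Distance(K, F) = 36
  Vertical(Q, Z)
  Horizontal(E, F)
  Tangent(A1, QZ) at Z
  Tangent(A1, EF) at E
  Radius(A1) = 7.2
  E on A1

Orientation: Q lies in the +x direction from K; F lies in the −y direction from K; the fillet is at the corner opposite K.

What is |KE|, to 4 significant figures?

41.33

K is at the origin; KQ is horizontal with |KQ| = 27.5 and Q on the +x side, so Q = (27.50, 0.000). KF is vertical with |KF| = 36.0 and F on the −y side, so F = (0.000, -36.00). The virtual corner opposite K is at (27.50, -36.00). A1 meets QZ tangentially, so AZ is at right angles to QZ and A1 meets EF tangentially, so AE is at right angles to EF, with radius 7.2, so the center A sits 7.2 in from both sides at A = (20.30, -28.80). That places the tangent points at Z = (27.50, -28.80) on QZ and E = (20.30, -36.00) on EF. Then |KE| = |E − K| = 41.33.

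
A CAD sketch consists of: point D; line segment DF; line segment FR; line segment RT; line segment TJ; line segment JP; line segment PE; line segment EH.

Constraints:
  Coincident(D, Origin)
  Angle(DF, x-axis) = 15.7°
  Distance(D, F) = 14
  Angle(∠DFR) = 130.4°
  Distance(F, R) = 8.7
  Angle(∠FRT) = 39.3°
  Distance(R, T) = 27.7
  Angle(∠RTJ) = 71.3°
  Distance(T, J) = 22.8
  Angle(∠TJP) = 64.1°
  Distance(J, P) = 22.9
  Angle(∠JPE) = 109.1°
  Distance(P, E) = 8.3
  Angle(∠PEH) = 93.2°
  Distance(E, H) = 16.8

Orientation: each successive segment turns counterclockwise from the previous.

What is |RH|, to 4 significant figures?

23.62

D is at the origin; DF runs at 15.7° with length 14.0, so F = (13.48, 3.788). ∠DFR = 130.4° gives FR at 65.30° from the x-axis; with |FR| = 8.7, R = (17.11, 11.69). ∠FRT = 39.3° gives RT at -154.0° from the x-axis; with |RT| = 27.7, T = (-7.783, -0.4505). ∠RTJ = 71.3° gives TJ at -45.30° from the x-axis; with |TJ| = 22.8, J = (8.254, -16.66). ∠TJP = 64.1° gives JP at 70.60° from the x-axis; with |JP| = 22.9, P = (15.86, 4.943). ∠JPE = 109.1° gives PE at 141.5° from the x-axis; with |PE| = 8.3, E = (9.365, 10.11). ∠PEH = 93.2° gives EH at -131.7° from the x-axis; with |EH| = 16.8, H = (-1.811, -2.434). Then |RH| = |H − R| = 23.62.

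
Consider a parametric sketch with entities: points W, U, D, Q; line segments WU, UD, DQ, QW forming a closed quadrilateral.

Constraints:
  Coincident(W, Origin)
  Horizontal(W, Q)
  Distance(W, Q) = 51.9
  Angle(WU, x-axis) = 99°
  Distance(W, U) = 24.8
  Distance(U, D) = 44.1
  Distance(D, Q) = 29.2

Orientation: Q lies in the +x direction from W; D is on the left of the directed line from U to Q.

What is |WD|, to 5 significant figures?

48.249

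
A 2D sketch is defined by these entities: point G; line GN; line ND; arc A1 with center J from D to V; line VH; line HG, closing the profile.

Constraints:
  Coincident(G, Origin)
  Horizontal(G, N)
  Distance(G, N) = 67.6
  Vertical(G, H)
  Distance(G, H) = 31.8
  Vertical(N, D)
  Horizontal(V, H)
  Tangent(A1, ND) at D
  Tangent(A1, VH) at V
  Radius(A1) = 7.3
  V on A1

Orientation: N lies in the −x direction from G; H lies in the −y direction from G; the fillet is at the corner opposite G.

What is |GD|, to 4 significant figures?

71.90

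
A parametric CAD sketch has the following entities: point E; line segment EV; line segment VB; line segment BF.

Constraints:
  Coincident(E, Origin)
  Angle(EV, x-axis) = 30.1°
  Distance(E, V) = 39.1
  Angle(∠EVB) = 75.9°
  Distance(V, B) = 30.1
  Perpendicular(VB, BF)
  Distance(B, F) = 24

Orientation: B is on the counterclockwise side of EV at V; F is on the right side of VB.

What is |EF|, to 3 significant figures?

65.3

∠EVB = 75.9°, so VB runs at 30.1° + (180° − 75.9°) = 134° from the x-axis; with |VB| = 30.1, B = V + 30.1·(cos 134°, sin 134°) = (12.8, 41.2). VB ⟂ BF; with |BF| = 24.0 on the right of VB, F = B + 24.0·(0.717, 0.697) = (30.0, 57.9). Then |EF| = |F − E| = 65.3.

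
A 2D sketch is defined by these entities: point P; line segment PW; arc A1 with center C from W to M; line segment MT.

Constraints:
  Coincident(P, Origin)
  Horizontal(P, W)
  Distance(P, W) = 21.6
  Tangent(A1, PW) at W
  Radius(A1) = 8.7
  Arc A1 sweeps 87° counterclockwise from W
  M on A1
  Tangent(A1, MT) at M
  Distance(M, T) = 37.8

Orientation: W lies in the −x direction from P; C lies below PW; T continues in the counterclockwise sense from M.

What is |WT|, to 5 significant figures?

47.214

P is at the origin; P and W share the same y with |PW| = 21.6 and W on the −x side, so W = (-21.600, 0.0000). A1 meets PW tangentially, so CW is at right angles to PW, so C = W + (0, -8.7) = (-21.600, -8.7000). On A1, W sits at bearing 90° from C; an 87° counterclockwise sweep puts M at bearing 177°, so M = C + 8.7·(cos 177°, sin 177°) = (-30.288, -8.2447). The tangent condition forces CM to be normal to MT, so MT runs along (−sin 177°, cos 177°); with |MT| = 37.8, T = (-32.266, -45.993). Then |WT| = |T − W| = 47.214.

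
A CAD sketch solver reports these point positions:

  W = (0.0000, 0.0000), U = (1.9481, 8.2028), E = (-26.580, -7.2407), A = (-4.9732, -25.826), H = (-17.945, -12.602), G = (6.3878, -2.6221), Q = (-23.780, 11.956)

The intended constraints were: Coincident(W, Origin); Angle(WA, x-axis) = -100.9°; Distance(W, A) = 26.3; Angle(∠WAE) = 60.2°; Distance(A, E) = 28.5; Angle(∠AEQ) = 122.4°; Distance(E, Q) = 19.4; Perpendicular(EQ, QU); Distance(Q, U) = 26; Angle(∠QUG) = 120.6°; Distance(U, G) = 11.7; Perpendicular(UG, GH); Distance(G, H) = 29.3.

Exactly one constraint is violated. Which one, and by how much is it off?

Distance(G, H) = 29.3 — off by 3.00.

W = (0.00, 0.00) ✓; WA at -100.9° ✓; |WA| = 26.30 ✓; ∠WAE = 60.20° ✓; |AE| = 28.50 ✓; ∠AEQ = 122.4° ✓; |EQ| = 19.40 ✓; ∠(EQ, QU) = 90.00° ✓; |QU| = 26.00 ✓; ∠QUG = 120.6° ✓; |UG| = 11.70 ✓; ∠(UG, GH) = 90.00° ✓; |GH| = 26.30 ✗.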